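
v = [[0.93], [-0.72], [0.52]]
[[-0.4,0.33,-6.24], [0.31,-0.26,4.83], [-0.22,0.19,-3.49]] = v @ [[-0.43, 0.36, -6.71]]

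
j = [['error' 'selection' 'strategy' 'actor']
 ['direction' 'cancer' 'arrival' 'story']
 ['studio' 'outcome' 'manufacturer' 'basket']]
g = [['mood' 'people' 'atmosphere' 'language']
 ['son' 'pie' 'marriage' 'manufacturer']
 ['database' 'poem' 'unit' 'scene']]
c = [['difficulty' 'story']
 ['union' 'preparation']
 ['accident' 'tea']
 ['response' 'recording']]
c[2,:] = ['accident', 'tea']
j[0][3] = 'actor'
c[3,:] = ['response', 'recording']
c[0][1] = 'story'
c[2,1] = 'tea'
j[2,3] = 'basket'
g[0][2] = 'atmosphere'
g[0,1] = 'people'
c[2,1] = 'tea'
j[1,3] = 'story'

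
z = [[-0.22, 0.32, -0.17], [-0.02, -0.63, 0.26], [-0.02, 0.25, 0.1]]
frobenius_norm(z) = 0.85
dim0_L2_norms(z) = [0.22, 0.75, 0.33]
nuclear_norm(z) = 1.19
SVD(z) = [[-0.48, -0.82, 0.33],[0.84, -0.32, 0.44],[-0.25, 0.48, 0.84]] @ diag([0.8005394617336627, 0.21336416988968532, 0.17638679433127463]) @ [[0.12,-0.93,0.34], [0.83,0.28,0.49], [-0.55,0.23,0.8]]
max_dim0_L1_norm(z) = 1.2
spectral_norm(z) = 0.80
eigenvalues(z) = [0.18, -0.23, -0.7]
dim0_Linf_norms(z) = [0.22, 0.63, 0.26]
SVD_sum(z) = [[-0.04, 0.36, -0.13],[0.08, -0.63, 0.23],[-0.02, 0.19, -0.07]] + [[-0.14, -0.05, -0.08], [-0.06, -0.02, -0.03], [0.09, 0.03, 0.05]] + [[-0.03, 0.01, 0.05],[-0.04, 0.02, 0.06],[-0.08, 0.03, 0.12]]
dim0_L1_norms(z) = [0.26, 1.2, 0.53]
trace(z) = -0.75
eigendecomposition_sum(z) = [[0.00, -0.01, -0.03], [-0.00, 0.02, 0.05], [-0.01, 0.05, 0.17]] + [[-0.24,-0.18,0.02], [0.00,0.0,-0.0], [-0.02,-0.01,0.0]] + [[0.01, 0.51, -0.16], [-0.02, -0.65, 0.21], [0.01, 0.21, -0.07]]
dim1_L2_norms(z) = [0.42, 0.68, 0.27]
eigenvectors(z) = [[-0.15, 1.00, 0.60], [0.3, -0.01, -0.76], [0.94, 0.07, 0.25]]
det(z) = 0.03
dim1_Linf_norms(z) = [0.32, 0.63, 0.25]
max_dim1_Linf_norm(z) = 0.63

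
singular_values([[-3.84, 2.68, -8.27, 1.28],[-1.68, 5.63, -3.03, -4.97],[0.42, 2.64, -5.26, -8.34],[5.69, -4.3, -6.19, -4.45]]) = [14.71, 10.03, 7.46, 1.0]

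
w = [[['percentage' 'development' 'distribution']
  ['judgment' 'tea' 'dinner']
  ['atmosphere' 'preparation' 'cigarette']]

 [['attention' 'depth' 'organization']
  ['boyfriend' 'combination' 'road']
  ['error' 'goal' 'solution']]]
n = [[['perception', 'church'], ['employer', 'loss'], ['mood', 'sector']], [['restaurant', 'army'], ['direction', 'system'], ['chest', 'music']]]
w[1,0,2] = 'organization'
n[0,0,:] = ['perception', 'church']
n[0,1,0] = 'employer'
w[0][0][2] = 'distribution'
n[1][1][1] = 'system'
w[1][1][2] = 'road'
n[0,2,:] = ['mood', 'sector']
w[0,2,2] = 'cigarette'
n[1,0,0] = 'restaurant'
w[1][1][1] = 'combination'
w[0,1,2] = 'dinner'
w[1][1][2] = 'road'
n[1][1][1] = 'system'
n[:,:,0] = [['perception', 'employer', 'mood'], ['restaurant', 'direction', 'chest']]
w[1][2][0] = 'error'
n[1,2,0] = 'chest'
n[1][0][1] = 'army'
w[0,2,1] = 'preparation'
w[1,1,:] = ['boyfriend', 'combination', 'road']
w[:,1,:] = [['judgment', 'tea', 'dinner'], ['boyfriend', 'combination', 'road']]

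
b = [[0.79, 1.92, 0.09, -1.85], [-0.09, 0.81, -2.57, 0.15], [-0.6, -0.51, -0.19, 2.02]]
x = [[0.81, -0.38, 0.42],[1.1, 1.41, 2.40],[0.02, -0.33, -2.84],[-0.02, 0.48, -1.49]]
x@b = [[0.42, 1.03, 0.97, -0.71], [-0.70, 2.03, -3.98, 3.02], [1.75, 1.22, 1.39, -5.82], [0.84, 1.11, -0.95, -2.90]]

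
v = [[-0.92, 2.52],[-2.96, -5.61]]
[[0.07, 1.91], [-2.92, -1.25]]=v @ [[0.55, -0.60], [0.23, 0.54]]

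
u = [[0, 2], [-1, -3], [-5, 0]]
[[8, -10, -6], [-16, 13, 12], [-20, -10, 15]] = u @ [[4, 2, -3], [4, -5, -3]]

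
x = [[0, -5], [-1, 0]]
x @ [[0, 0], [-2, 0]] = [[10, 0], [0, 0]]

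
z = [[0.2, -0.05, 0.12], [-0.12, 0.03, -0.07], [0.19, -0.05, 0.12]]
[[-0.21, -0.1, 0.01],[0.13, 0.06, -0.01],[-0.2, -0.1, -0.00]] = z @ [[-0.74, -0.15, 0.7], [1.73, 0.08, 0.22], [0.19, -0.55, -1.02]]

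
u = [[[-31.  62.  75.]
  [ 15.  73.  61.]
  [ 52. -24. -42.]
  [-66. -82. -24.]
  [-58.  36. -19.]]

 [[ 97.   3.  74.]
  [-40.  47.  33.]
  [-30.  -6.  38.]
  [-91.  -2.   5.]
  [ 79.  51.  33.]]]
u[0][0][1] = 62.0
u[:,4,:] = [[-58.0, 36.0, -19.0], [79.0, 51.0, 33.0]]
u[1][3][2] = 5.0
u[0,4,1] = 36.0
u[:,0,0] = [-31.0, 97.0]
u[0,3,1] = -82.0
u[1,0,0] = 97.0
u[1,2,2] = 38.0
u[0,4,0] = -58.0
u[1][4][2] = 33.0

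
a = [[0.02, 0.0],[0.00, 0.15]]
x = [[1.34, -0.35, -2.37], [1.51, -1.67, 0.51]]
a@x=[[0.03, -0.01, -0.05], [0.23, -0.25, 0.08]]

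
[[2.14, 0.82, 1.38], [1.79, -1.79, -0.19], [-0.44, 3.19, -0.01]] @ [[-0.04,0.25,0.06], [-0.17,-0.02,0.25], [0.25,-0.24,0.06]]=[[0.12, 0.19, 0.42], [0.19, 0.53, -0.35], [-0.53, -0.17, 0.77]]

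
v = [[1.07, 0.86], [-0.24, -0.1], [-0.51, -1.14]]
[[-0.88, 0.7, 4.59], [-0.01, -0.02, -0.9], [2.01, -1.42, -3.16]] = v @ [[0.93, -0.54, 3.21], [-2.18, 1.49, 1.34]]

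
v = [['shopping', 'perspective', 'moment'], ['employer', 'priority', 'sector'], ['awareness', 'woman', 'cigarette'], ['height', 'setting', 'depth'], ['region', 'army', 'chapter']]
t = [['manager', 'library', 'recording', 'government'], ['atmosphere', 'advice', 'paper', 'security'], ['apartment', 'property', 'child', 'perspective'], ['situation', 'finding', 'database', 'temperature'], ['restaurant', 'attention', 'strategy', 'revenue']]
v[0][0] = 'shopping'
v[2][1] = 'woman'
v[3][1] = 'setting'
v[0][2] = 'moment'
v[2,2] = 'cigarette'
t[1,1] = 'advice'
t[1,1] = 'advice'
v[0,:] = ['shopping', 'perspective', 'moment']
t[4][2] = 'strategy'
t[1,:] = ['atmosphere', 'advice', 'paper', 'security']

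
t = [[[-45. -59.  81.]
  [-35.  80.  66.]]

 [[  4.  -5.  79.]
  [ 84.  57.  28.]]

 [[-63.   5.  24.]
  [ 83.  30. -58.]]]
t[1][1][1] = 57.0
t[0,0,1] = -59.0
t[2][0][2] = 24.0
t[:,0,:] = [[-45.0, -59.0, 81.0], [4.0, -5.0, 79.0], [-63.0, 5.0, 24.0]]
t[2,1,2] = -58.0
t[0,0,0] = -45.0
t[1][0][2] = 79.0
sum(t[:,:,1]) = 108.0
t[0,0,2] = 81.0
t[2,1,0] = 83.0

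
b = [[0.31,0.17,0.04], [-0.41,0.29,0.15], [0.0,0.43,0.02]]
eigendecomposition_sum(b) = [[0.15+0.18j, 0.08-0.12j, 0.02-0.05j], [-0.19+0.22j, 0.16+0.08j, 0.06+0.02j], [(-0.04+0.29j), (0.18-0.02j), (0.06-0.02j)]] + [[(0.15-0.18j),(0.08+0.12j),0.02+0.05j], [(-0.19-0.22j),0.16-0.08j,0.06-0.02j], [-0.04-0.29j,(0.18+0.02j),0.06+0.02j]] + [[0.00+0.00j, 0j, (-0+0j)], [-0.02-0.00j, -0.02-0.00j, (0.03-0j)], [(0.07+0j), (0.07+0j), (-0.1+0j)]]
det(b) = -0.02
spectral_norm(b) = 0.61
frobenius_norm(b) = 0.77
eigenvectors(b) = [[0.33-0.37j, (0.33+0.37j), (0.03+0j)], [(0.5+0.35j), 0.50-0.35j, -0.31+0.00j], [0.62+0.00j, (0.62-0j), 0.95+0.00j]]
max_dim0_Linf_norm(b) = 0.43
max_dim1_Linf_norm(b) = 0.43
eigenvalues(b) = [(0.37+0.24j), (0.37-0.24j), (-0.12+0j)]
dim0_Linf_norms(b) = [0.41, 0.43, 0.15]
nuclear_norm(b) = 1.15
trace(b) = 0.62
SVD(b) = [[-0.08, -0.75, -0.65], [0.83, 0.31, -0.46], [0.55, -0.58, 0.60]] @ diag([0.6054207758508119, 0.46126870779982876, 0.08542167975916469]) @ [[-0.6, 0.77, 0.22],[-0.79, -0.62, 0.01],[-0.14, 0.16, -0.98]]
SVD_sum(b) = [[0.03, -0.04, -0.01], [-0.30, 0.39, 0.11], [-0.20, 0.26, 0.07]] + [[0.27,0.22,-0.00], [-0.11,-0.09,0.00], [0.21,0.16,-0.00]] + [[0.01, -0.01, 0.05], [0.01, -0.01, 0.04], [-0.01, 0.01, -0.05]]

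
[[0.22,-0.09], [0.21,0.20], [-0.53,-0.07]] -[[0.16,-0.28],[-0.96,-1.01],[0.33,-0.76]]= [[0.06, 0.19], [1.17, 1.21], [-0.86, 0.69]]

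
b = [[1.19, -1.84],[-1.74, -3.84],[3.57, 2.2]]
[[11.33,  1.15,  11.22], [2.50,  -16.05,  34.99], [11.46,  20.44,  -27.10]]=b @ [[5.01, 4.37, -2.74],[-2.92, 2.2, -7.87]]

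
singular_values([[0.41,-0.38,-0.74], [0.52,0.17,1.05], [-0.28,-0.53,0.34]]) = [1.36, 0.72, 0.61]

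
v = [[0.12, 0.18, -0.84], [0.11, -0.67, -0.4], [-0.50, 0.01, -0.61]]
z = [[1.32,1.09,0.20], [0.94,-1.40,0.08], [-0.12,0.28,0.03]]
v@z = [[0.43, -0.36, 0.01],[-0.44, 0.95, -0.04],[-0.58, -0.73, -0.12]]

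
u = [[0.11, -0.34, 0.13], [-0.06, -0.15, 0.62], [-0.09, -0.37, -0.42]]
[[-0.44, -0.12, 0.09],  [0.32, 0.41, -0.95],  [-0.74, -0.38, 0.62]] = u @ [[-0.8, -0.68, 1.47], [1.34, 0.41, -0.36], [0.76, 0.70, -1.47]]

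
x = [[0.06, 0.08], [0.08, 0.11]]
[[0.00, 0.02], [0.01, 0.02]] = x @ [[0.09, 0.18], [-0.01, 0.07]]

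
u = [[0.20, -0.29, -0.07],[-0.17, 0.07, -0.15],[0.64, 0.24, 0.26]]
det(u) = 0.03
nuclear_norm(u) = 1.24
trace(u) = 0.53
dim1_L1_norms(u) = [0.56, 0.39, 1.14]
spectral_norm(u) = 0.76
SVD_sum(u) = [[0.08, 0.02, 0.03], [-0.17, -0.05, -0.07], [0.65, 0.17, 0.27]] + [[0.11, -0.32, -0.07], [-0.03, 0.08, 0.02], [-0.02, 0.06, 0.01]] + [[0.01, 0.01, -0.03], [0.03, 0.03, -0.1], [0.01, 0.01, -0.02]]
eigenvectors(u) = [[0.40+0.00j, (-0.24+0.23j), -0.24-0.23j], [(-0.5+0j), (-0.12+0.34j), (-0.12-0.34j)], [(0.77+0j), (0.87+0j), (0.87-0j)]]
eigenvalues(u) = [(0.43+0j), (0.05+0.27j), (0.05-0.27j)]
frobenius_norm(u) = 0.85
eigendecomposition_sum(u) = [[(0.2+0j), (-0.13+0j), (0.04+0j)], [-0.25+0.00j, (0.17+0j), (-0.05+0j)], [0.38+0.00j, (-0.26+0j), 0.07+0.00j]] + [[0.08j, (-0.08+0.06j), (-0.05-0j)], [0.04+0.07j, -0.05+0.09j, -0.05+0.02j], [(0.13-0.14j), (0.25+0.04j), (0.1+0.1j)]] + [[0.00-0.08j, (-0.08-0.06j), (-0.05+0j)], [0.04-0.07j, (-0.05-0.09j), (-0.05-0.02j)], [0.13+0.14j, (0.25-0.04j), (0.1-0.1j)]]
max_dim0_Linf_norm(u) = 0.64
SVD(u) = [[-0.11, -0.95, 0.28], [0.25, 0.25, 0.94], [-0.96, 0.18, 0.21]] @ diag([0.7575719267710394, 0.3645264825758618, 0.11534825212930089]) @ [[-0.9, -0.24, -0.37], [-0.33, 0.92, 0.21], [0.29, 0.31, -0.91]]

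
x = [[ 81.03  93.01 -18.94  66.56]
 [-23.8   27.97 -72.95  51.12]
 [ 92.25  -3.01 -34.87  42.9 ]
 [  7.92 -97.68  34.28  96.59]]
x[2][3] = 42.9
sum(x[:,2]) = -92.47999999999999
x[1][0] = -23.8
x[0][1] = 93.01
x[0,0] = 81.03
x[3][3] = 96.59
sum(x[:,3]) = 257.17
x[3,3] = 96.59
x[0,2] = -18.94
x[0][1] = 93.01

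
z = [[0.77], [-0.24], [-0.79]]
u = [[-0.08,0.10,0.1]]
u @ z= [[-0.16]]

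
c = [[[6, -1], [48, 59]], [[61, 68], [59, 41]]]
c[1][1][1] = 41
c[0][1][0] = 48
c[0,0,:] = [6, -1]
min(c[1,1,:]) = 41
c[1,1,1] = 41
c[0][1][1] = 59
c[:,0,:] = [[6, -1], [61, 68]]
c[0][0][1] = -1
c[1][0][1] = 68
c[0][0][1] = -1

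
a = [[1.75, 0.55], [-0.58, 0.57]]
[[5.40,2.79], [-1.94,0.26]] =a@[[3.15, 1.10], [-0.2, 1.57]]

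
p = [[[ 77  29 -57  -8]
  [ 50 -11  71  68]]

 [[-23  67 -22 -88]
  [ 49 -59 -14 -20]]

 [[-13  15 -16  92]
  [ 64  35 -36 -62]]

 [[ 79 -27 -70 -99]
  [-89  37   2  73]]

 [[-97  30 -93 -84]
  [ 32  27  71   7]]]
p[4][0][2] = -93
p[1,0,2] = -22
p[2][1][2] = -36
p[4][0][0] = -97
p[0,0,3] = -8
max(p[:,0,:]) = 92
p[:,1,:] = [[50, -11, 71, 68], [49, -59, -14, -20], [64, 35, -36, -62], [-89, 37, 2, 73], [32, 27, 71, 7]]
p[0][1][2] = 71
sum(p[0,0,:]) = 41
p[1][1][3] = -20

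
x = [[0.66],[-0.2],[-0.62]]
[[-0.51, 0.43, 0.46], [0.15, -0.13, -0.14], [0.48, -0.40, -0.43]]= x @ [[-0.77, 0.65, 0.7]]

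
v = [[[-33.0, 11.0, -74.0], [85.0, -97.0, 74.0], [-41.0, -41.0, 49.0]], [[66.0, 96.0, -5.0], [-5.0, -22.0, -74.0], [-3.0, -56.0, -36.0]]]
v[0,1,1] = -97.0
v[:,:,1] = [[11.0, -97.0, -41.0], [96.0, -22.0, -56.0]]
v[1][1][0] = -5.0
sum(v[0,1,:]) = 62.0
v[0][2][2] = 49.0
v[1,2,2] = -36.0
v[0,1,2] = 74.0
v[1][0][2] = -5.0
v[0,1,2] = 74.0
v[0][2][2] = 49.0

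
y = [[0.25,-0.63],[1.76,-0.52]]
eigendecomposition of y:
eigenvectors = [[(0.19+0.48j), (0.19-0.48j)], [(0.86+0j), 0.86-0.00j]]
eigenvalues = [(-0.14+0.98j), (-0.14-0.98j)]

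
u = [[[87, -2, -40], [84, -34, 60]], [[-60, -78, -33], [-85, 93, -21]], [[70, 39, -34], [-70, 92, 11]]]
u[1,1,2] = -21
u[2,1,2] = 11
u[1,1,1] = 93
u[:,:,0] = [[87, 84], [-60, -85], [70, -70]]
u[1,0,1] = -78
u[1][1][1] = 93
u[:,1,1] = [-34, 93, 92]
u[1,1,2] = -21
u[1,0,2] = -33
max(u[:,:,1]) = 93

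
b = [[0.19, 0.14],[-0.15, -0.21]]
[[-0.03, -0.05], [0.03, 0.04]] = b @ [[-0.14, -0.20], [-0.04, -0.05]]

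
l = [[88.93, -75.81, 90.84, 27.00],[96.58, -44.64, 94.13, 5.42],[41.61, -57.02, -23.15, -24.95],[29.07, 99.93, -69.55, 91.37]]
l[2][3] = -24.95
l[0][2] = 90.84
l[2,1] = -57.02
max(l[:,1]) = 99.93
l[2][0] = 41.61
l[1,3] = 5.42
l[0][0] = 88.93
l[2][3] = -24.95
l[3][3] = 91.37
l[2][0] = 41.61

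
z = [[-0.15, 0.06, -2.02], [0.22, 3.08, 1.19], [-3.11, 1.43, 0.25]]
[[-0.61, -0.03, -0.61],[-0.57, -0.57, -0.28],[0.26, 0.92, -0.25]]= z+[[-0.46, -0.09, 1.41], [-0.79, -3.65, -1.47], [3.37, -0.51, -0.5]]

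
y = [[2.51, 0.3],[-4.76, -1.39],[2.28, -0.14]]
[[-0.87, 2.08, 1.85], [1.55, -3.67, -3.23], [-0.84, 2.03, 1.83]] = y @ [[-0.36,0.87,0.78], [0.12,-0.34,-0.35]]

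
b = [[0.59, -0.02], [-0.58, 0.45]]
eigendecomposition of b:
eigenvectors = [[0.32, 0.10], [-0.95, 0.99]]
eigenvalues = [0.65, 0.39]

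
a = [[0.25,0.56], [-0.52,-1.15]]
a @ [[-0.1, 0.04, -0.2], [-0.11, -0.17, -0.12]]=[[-0.09, -0.09, -0.12], [0.18, 0.17, 0.24]]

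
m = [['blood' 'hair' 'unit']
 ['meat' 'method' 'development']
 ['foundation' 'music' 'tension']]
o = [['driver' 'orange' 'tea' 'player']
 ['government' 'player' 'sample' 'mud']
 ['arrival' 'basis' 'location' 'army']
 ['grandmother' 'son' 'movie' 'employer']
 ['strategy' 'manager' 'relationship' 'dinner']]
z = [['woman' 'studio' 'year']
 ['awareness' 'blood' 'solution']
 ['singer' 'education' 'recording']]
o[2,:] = ['arrival', 'basis', 'location', 'army']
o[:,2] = ['tea', 'sample', 'location', 'movie', 'relationship']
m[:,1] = ['hair', 'method', 'music']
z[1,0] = 'awareness'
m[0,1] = 'hair'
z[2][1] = 'education'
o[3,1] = 'son'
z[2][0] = 'singer'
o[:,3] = ['player', 'mud', 'army', 'employer', 'dinner']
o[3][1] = 'son'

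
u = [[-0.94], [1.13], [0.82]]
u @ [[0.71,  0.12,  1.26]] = [[-0.67, -0.11, -1.18],[0.8, 0.14, 1.42],[0.58, 0.10, 1.03]]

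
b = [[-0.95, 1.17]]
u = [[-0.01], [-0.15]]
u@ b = [[0.01, -0.01], [0.14, -0.18]]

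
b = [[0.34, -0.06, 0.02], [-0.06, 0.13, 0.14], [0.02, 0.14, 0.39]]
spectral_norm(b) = 0.45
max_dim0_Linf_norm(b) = 0.39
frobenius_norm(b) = 0.58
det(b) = 0.01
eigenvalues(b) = [0.06, 0.35, 0.45]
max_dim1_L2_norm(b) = 0.41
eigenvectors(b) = [[-0.22, -0.97, -0.06], [-0.9, 0.18, 0.41], [0.39, -0.14, 0.91]]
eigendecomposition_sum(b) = [[0.0, 0.01, -0.00], [0.01, 0.04, -0.02], [-0.0, -0.02, 0.01]] + [[0.34,-0.06,0.05], [-0.06,0.01,-0.01], [0.05,-0.01,0.01]] + [[0.0, -0.01, -0.02], [-0.01, 0.07, 0.17], [-0.02, 0.17, 0.38]]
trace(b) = 0.86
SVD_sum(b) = [[0.00, -0.01, -0.02], [-0.01, 0.07, 0.17], [-0.02, 0.17, 0.38]] + [[0.34, -0.06, 0.05],[-0.06, 0.01, -0.01],[0.05, -0.01, 0.01]] + [[0.0, 0.01, -0.00], [0.01, 0.04, -0.02], [-0.0, -0.02, 0.01]]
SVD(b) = [[0.06, 0.97, -0.22], [-0.41, -0.18, -0.90], [-0.91, 0.14, 0.39]] @ diag([0.4513658640484396, 0.353611957773399, 0.05502217817816131]) @ [[0.06, -0.41, -0.91], [0.97, -0.18, 0.14], [-0.22, -0.9, 0.39]]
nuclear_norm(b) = 0.86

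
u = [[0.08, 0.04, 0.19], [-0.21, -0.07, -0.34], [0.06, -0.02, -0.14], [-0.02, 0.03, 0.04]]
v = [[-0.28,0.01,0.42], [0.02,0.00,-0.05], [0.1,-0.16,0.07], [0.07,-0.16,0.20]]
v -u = [[-0.36, -0.03, 0.23], [0.23, 0.07, 0.29], [0.04, -0.14, 0.21], [0.09, -0.19, 0.16]]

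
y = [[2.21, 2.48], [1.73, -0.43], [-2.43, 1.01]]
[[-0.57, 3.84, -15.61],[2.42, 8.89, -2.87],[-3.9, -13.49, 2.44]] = y@ [[1.1, 4.52, -2.64],  [-1.21, -2.48, -3.94]]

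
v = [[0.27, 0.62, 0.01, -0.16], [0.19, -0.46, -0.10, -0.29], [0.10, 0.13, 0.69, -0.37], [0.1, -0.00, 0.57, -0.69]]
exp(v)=[[1.36,0.58,-0.09,-0.2], [0.16,0.67,-0.19,-0.15], [0.15,0.18,1.84,-0.41], [0.12,0.06,0.59,0.40]]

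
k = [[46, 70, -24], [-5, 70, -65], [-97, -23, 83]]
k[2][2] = 83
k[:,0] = [46, -5, -97]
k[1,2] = -65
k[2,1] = -23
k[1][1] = 70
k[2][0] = -97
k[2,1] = -23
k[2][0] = -97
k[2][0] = -97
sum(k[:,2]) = -6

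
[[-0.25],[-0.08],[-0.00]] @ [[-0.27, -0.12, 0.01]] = [[0.07, 0.03, -0.00],  [0.02, 0.01, -0.00],  [0.0, 0.00, 0.00]]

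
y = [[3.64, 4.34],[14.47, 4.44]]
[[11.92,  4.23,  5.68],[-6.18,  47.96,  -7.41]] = y@[[-1.71, 4.06, -1.23], [4.18, -2.43, 2.34]]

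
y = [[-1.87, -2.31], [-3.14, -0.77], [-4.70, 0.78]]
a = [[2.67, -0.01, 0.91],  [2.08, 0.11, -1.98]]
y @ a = [[-9.8, -0.24, 2.87], [-9.99, -0.05, -1.33], [-10.93, 0.13, -5.82]]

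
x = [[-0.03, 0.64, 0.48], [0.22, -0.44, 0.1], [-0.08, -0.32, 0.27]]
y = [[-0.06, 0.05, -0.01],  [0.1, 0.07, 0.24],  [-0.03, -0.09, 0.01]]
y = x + [[-0.03, -0.59, -0.49],[-0.12, 0.51, 0.14],[0.05, 0.23, -0.26]]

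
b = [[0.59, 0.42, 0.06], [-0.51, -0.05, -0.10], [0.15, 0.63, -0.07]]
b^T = [[0.59, -0.51, 0.15], [0.42, -0.05, 0.63], [0.06, -0.1, -0.07]]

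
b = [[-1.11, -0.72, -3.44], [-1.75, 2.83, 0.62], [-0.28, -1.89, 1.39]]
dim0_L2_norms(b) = [2.09, 3.48, 3.76]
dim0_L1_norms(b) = [3.14, 5.44, 5.45]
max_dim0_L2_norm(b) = 3.76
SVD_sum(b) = [[-0.19, -1.48, -3.14],  [0.09, 0.71, 1.51],  [0.02, 0.19, 0.39]] + [[-0.49,0.94,-0.41],[-1.24,2.37,-1.04],[0.84,-1.61,0.71]] + [[-0.43, -0.18, 0.11],[-0.6, -0.25, 0.15],[-1.14, -0.47, 0.29]]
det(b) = -21.40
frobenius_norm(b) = 5.53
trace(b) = 3.11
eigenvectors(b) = [[-0.93+0.00j, 0.04+0.45j, 0.04-0.45j], [-0.30+0.00j, (-0.66+0j), (-0.66-0j)], [(-0.23+0j), (0.31-0.51j), 0.31+0.51j]]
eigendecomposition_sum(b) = [[(-1.6+0j), (-0.76-0j), (-1.41+0j)], [(-0.51+0j), -0.24-0.00j, (-0.45+0j)], [(-0.39+0j), -0.19-0.00j, -0.35+0.00j]] + [[(0.24+0.4j), (0.02-1.05j), -1.02-0.27j], [-0.62+0.30j, (1.54+0.17j), 0.53-1.45j], [(0.06-0.62j), -0.85+1.10j, 0.87+1.09j]] + [[0.24-0.40j, (0.02+1.05j), (-1.02+0.27j)],[-0.62-0.30j, (1.54-0.17j), (0.53+1.45j)],[(0.06+0.62j), -0.85-1.10j, (0.87-1.09j)]]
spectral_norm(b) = 3.88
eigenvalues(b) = [(-2.19+0j), (2.65+1.66j), (2.65-1.66j)]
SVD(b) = [[-0.90,0.31,-0.32], [0.43,0.79,-0.44], [0.11,-0.53,-0.84]] @ diag([3.8788881223090677, 3.64505727613004, 1.5133685566778154]) @ [[0.05, 0.43, 0.90], [-0.43, 0.83, -0.36], [0.9, 0.37, -0.23]]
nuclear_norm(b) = 9.04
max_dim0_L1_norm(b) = 5.45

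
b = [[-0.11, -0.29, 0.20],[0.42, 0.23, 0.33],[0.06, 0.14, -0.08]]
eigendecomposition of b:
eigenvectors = [[0.69+0.00j, (0.69-0j), -0.65+0.00j],  [(-0.51-0.4j), (-0.51+0.4j), 0.61+0.00j],  [-0.33+0.00j, (-0.33-0j), (0.45+0j)]]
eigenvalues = [(0.01+0.17j), (0.01-0.17j), (0.02+0j)]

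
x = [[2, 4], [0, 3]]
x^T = [[2, 0], [4, 3]]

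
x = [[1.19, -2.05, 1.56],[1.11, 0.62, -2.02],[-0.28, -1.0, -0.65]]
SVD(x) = [[-0.82, 0.53, 0.2], [0.56, 0.80, 0.22], [-0.04, 0.3, -0.95]] @ diag([3.19484805998927, 1.943917661063831, 1.1243353594844017]) @ [[-0.11,0.65,-0.75], [0.74,-0.46,-0.50], [0.67,0.61,0.43]]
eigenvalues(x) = [(1.36+1.62j), (1.36-1.62j), (-1.56+0j)]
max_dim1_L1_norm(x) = 4.8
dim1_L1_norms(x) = [4.8, 3.75, 1.93]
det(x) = -6.98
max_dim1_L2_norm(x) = 2.84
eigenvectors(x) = [[(-0.84+0j), (-0.84-0j), (0.07+0j)], [(0.02+0.51j), (0.02-0.51j), 0.66+0.00j], [-0.06-0.20j, (-0.06+0.2j), 0.75+0.00j]]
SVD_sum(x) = [[0.28, -1.72, 1.98], [-0.19, 1.17, -1.35], [0.01, -0.09, 0.1]] + [[0.76, -0.47, -0.52], [1.14, -0.71, -0.78], [0.42, -0.26, -0.29]] + [[0.15, 0.14, 0.1],[0.17, 0.15, 0.11],[-0.72, -0.65, -0.46]]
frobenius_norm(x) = 3.91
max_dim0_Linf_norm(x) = 2.05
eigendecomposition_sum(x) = [[(0.59+0.89j), -1.00+0.80j, (0.83-0.79j)], [(0.52-0.38j), 0.51+0.59j, (-0.5-0.48j)], [-0.17+0.21j, -0.27-0.19j, (0.25+0.15j)]] + [[0.59-0.89j, (-1-0.8j), 0.83+0.79j], [0.52+0.38j, (0.51-0.59j), (-0.5+0.48j)], [(-0.17-0.21j), (-0.27+0.19j), (0.25-0.15j)]] + [[(0.01+0j), -0.04+0.00j, (-0.1+0j)], [(0.06+0j), -0.41+0.00j, (-1.02+0j)], [0.07+0.00j, (-0.46+0j), -1.15+0.00j]]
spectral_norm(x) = 3.19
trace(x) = 1.16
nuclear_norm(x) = 6.26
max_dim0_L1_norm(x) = 4.23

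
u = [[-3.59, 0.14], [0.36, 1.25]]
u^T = [[-3.59, 0.36],[0.14, 1.25]]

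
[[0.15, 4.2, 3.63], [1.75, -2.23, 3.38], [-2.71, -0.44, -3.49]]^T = [[0.15, 1.75, -2.71], [4.20, -2.23, -0.44], [3.63, 3.38, -3.49]]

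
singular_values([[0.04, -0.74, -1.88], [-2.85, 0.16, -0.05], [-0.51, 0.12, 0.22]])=[2.9, 2.03, 0.0]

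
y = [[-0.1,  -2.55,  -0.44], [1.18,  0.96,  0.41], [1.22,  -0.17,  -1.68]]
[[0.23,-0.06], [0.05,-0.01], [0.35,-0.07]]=y@[[0.14, -0.03],  [-0.08, 0.02],  [-0.10, 0.02]]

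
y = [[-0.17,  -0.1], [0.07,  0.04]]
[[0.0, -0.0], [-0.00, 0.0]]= y @ [[-0.01,0.02], [-0.02,-0.03]]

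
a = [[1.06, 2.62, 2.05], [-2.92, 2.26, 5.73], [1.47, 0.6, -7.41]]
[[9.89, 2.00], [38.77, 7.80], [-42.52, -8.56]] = a@[[-2.4, -0.48], [0.59, 0.12], [5.31, 1.07]]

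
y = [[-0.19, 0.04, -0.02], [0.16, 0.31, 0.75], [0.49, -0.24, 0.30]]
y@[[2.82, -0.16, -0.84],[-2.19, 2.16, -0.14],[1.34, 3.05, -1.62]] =[[-0.65, 0.06, 0.19],[0.78, 2.93, -1.39],[2.31, 0.32, -0.86]]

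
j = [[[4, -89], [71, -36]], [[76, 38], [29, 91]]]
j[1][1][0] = 29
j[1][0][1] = 38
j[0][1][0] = 71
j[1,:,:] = [[76, 38], [29, 91]]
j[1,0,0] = 76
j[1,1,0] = 29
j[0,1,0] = 71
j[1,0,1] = 38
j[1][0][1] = 38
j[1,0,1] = 38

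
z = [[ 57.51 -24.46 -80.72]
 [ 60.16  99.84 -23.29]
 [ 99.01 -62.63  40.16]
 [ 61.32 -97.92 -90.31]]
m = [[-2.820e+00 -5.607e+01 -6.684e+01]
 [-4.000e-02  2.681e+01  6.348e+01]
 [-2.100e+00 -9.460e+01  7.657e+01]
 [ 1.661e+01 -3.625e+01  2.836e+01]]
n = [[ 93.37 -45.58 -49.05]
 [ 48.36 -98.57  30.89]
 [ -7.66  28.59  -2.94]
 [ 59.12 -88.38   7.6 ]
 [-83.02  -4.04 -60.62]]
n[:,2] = [-49.05, 30.89, -2.94, 7.6, -60.62]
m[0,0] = -2.82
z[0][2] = -80.72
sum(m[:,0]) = 11.649999999999999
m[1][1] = 26.81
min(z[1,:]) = -23.29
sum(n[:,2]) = -74.11999999999999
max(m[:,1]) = 26.81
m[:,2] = [-66.84, 63.48, 76.57, 28.36]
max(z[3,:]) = 61.32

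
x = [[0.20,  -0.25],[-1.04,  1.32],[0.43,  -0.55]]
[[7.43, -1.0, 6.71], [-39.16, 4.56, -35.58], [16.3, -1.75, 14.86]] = x @ [[5.61, -43.77, -10.96], [-25.25, -31.03, -35.59]]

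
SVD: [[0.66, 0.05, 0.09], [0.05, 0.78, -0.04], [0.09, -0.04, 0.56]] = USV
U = [[-0.32, 0.8, -0.51],[-0.95, -0.24, 0.21],[0.04, 0.55, 0.83]]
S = [0.8, 0.71, 0.49]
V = [[-0.32, -0.95, 0.04], [0.80, -0.24, 0.55], [-0.51, 0.21, 0.83]]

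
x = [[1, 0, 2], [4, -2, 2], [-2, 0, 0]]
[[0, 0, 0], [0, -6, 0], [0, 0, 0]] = x @ [[0, 0, 0], [0, 3, 0], [0, 0, 0]]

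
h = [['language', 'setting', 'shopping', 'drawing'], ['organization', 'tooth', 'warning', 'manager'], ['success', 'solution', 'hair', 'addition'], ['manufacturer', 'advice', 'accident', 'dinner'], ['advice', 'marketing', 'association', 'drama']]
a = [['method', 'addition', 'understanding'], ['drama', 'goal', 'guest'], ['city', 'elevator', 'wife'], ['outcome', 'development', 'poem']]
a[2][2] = 'wife'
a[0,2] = 'understanding'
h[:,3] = ['drawing', 'manager', 'addition', 'dinner', 'drama']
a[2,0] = 'city'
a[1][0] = 'drama'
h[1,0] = 'organization'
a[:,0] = ['method', 'drama', 'city', 'outcome']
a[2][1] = 'elevator'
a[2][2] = 'wife'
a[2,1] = 'elevator'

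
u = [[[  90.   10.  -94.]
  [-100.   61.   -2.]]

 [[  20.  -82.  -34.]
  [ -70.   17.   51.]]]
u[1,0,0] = 20.0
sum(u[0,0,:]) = 6.0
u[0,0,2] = -94.0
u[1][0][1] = -82.0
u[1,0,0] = 20.0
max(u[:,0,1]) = 10.0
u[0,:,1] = [10.0, 61.0]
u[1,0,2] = -34.0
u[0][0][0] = 90.0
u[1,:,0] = [20.0, -70.0]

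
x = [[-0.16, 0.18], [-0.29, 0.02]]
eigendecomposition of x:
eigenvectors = [[(-0.24+0.57j), (-0.24-0.57j)], [-0.79+0.00j, (-0.79-0j)]]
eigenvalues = [(-0.07+0.21j), (-0.07-0.21j)]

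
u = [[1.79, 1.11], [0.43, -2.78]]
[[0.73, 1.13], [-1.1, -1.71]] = u@[[0.15, 0.23], [0.42, 0.65]]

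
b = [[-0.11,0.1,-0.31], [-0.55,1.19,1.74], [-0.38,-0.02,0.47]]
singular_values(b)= [2.23, 0.4, 0.28]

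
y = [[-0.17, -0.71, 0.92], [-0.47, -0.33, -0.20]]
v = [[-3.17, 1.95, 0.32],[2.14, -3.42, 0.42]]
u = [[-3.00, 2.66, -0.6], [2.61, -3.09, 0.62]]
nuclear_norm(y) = 1.78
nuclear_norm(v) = 6.70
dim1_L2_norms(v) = [3.74, 4.06]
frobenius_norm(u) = 5.76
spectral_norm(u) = 5.75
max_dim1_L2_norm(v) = 4.06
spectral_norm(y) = 1.18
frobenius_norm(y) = 1.32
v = y + u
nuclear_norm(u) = 6.16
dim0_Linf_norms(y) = [0.47, 0.71, 0.92]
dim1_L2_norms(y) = [1.17, 0.61]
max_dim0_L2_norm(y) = 0.94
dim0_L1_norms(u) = [5.61, 5.75, 1.22]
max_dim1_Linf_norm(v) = 3.42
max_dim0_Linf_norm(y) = 0.92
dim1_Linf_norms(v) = [3.17, 3.42]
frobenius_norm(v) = 5.51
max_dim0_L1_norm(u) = 5.75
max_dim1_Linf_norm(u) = 3.09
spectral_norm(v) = 5.35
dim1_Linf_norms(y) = [0.92, 0.47]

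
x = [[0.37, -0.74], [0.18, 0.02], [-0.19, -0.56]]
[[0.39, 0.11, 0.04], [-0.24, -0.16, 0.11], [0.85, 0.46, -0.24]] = x @ [[-1.19,-0.8,0.57], [-1.12,-0.55,0.23]]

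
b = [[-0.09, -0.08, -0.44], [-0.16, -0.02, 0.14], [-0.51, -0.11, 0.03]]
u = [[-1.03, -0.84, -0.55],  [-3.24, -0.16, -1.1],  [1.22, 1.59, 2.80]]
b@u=[[-0.18, -0.61, -1.09], [0.40, 0.36, 0.5], [0.92, 0.49, 0.49]]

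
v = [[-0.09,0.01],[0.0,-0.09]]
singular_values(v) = [0.1, 0.09]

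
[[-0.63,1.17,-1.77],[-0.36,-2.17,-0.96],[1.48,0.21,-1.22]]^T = [[-0.63, -0.36, 1.48], [1.17, -2.17, 0.21], [-1.77, -0.96, -1.22]]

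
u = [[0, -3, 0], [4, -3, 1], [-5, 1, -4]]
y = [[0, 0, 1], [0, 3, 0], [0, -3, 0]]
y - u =[[0, 3, 1], [-4, 6, -1], [5, -4, 4]]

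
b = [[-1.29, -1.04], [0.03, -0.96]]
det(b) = 1.270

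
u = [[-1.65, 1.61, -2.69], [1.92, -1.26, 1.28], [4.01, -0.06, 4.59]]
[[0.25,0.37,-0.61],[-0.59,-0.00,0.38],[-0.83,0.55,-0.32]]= u@[[-0.4, 0.29, -0.12], [0.03, 0.31, -0.45], [0.17, -0.13, 0.03]]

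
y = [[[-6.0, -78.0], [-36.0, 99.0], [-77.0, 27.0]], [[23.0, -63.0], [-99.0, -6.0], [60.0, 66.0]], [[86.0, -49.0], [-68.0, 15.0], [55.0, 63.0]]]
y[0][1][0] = -36.0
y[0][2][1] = 27.0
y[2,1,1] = 15.0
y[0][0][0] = -6.0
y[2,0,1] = -49.0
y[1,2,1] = 66.0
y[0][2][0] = -77.0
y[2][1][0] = -68.0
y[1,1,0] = -99.0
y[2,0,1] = -49.0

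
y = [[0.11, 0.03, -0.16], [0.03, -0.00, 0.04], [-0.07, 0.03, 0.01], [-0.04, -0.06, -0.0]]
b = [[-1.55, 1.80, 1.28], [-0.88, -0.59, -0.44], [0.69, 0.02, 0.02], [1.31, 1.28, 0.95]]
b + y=[[-1.44, 1.83, 1.12],  [-0.85, -0.59, -0.40],  [0.62, 0.05, 0.03],  [1.27, 1.22, 0.95]]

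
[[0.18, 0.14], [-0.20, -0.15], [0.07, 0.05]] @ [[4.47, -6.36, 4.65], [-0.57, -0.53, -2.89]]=[[0.72, -1.22, 0.43],  [-0.81, 1.35, -0.50],  [0.28, -0.47, 0.18]]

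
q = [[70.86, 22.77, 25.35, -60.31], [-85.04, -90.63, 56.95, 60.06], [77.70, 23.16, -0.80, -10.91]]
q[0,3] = -60.31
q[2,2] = -0.8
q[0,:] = [70.86, 22.77, 25.35, -60.31]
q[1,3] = 60.06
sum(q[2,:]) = 89.15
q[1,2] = 56.95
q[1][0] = -85.04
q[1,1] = -90.63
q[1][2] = 56.95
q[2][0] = 77.7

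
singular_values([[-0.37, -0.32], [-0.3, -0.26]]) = [0.63, 0.0]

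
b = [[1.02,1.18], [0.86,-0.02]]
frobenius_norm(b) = 1.78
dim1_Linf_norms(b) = [1.18, 0.86]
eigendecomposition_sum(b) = [[1.19, 0.85], [0.62, 0.44]] + [[-0.17, 0.33], [0.24, -0.46]]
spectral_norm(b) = 1.67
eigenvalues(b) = [1.63, -0.63]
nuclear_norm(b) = 2.29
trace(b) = 1.00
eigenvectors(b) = [[0.89, -0.58],[0.46, 0.81]]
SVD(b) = [[-0.92,  -0.38], [-0.38,  0.92]] @ diag([1.6698779324452044, 0.6199255525726693]) @ [[-0.76, -0.65], [0.65, -0.76]]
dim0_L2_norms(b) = [1.33, 1.18]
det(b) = -1.04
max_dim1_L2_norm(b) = 1.56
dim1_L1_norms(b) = [2.2, 0.88]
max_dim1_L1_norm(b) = 2.2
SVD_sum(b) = [[1.17, 1.0], [0.49, 0.42]] + [[-0.15, 0.18], [0.37, -0.44]]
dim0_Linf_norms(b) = [1.02, 1.18]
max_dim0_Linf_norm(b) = 1.18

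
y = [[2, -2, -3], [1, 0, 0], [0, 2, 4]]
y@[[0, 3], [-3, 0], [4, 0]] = [[-6, 6], [0, 3], [10, 0]]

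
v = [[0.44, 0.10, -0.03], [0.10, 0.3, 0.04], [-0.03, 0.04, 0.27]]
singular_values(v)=[0.49, 0.31, 0.21]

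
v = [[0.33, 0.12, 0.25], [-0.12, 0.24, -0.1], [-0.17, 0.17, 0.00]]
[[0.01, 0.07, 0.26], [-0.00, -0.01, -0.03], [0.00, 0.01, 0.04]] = v@[[0.00,  0.01,  0.03],[0.01,  0.07,  0.24],[0.03,  0.24,  0.88]]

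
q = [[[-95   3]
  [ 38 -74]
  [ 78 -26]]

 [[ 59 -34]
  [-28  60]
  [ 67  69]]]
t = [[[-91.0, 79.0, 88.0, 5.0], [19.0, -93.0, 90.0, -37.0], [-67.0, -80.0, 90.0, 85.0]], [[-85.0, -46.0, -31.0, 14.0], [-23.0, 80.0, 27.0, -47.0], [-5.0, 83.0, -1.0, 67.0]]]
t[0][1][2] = 90.0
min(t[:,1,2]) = 27.0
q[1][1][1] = 60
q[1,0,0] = 59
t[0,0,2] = 88.0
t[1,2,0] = -5.0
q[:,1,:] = [[38, -74], [-28, 60]]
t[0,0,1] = 79.0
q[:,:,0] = [[-95, 38, 78], [59, -28, 67]]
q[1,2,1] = 69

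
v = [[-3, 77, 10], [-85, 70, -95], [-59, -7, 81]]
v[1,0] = -85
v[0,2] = 10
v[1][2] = -95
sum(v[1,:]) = -110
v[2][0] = -59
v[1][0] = -85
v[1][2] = -95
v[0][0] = -3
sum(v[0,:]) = 84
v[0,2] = 10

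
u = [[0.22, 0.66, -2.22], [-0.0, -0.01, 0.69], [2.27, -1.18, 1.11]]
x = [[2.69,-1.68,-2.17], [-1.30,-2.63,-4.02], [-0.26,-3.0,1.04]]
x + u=[[2.91, -1.02, -4.39], [-1.30, -2.64, -3.33], [2.01, -4.18, 2.15]]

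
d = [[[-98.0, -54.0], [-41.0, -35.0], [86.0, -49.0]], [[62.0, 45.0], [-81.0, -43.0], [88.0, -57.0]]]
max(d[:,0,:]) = 62.0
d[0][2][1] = -49.0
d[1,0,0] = 62.0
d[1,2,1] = -57.0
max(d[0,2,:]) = 86.0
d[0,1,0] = -41.0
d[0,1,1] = -35.0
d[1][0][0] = 62.0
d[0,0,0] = -98.0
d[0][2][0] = 86.0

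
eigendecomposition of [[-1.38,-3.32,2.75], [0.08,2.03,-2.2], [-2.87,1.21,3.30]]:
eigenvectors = [[(0.83+0j), (-0.15+0.52j), -0.15-0.52j], [0.31+0.00j, (0.09-0.48j), (0.09+0.48j)], [0.46+0.00j, -0.68+0.00j, -0.68-0.00j]]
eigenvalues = [(-1.07+0j), (2.51+3.04j), (2.51-3.04j)]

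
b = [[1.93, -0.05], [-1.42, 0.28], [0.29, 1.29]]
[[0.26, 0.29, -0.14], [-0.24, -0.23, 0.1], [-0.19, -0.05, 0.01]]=b @ [[0.13, 0.15, -0.07], [-0.18, -0.07, 0.02]]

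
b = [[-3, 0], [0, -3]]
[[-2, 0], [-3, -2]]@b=[[6, 0], [9, 6]]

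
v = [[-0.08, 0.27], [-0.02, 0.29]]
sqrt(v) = [[-0.02+0.27j,(0.42-0.2j)], [-0.03+0.01j,(0.55-0.01j)]]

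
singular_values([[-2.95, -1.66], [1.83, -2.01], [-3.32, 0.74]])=[4.81, 2.69]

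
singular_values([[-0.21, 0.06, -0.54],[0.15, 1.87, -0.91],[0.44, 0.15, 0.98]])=[2.13, 1.15, 0.01]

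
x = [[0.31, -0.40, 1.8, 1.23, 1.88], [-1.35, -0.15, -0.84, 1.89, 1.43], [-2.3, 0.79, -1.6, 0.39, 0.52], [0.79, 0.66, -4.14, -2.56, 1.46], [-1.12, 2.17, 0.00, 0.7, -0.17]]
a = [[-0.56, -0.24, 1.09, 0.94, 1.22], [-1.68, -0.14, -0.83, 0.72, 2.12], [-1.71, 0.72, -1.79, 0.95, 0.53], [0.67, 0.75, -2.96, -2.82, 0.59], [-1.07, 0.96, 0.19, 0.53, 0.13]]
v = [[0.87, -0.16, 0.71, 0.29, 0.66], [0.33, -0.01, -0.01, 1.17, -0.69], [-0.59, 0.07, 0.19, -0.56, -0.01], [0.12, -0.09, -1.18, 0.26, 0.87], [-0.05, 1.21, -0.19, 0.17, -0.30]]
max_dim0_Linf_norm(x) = 4.14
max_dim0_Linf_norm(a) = 2.96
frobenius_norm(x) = 7.68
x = v + a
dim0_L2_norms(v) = [1.11, 1.23, 1.4, 1.36, 1.33]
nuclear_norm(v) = 5.88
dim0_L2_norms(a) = [2.77, 1.44, 3.73, 3.25, 2.57]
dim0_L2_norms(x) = [3.01, 2.44, 4.86, 3.5, 2.83]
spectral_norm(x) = 5.59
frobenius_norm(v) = 2.89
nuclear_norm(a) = 11.50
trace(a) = -5.18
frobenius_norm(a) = 6.39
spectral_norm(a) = 4.54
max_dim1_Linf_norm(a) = 2.96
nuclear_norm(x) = 14.86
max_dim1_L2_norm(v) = 1.5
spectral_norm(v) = 1.61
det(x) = 75.35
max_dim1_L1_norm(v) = 2.69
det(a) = -6.29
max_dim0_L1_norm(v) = 2.53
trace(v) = 1.01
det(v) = 0.76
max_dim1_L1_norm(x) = 9.61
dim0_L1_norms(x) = [5.87, 4.17, 8.38, 6.77, 5.46]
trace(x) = -4.17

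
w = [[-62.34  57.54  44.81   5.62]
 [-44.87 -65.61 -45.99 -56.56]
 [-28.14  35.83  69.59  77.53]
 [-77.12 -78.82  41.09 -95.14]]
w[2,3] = 77.53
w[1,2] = -45.99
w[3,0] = -77.12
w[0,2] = 44.81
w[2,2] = 69.59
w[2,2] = 69.59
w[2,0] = -28.14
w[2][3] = 77.53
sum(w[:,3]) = -68.55000000000001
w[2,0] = -28.14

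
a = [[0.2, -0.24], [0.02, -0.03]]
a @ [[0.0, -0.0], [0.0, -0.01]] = [[0.00, 0.0], [0.0, 0.0]]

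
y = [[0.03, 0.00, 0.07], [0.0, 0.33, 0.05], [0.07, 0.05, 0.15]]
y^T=[[0.03, 0.0, 0.07], [0.00, 0.33, 0.05], [0.07, 0.05, 0.15]]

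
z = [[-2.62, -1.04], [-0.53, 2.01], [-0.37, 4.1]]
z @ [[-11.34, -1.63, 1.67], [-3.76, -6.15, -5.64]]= [[33.62, 10.67, 1.49],[-1.55, -11.50, -12.22],[-11.22, -24.61, -23.74]]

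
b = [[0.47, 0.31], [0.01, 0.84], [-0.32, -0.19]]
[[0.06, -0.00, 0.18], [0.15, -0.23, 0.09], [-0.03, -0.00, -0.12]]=b @ [[0.00, 0.18, 0.31], [0.18, -0.28, 0.10]]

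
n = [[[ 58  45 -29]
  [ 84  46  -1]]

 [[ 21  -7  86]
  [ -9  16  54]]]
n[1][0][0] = 21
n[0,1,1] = 46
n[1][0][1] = -7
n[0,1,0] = 84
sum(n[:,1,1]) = 62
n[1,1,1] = 16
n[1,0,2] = 86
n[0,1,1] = 46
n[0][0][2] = -29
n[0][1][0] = 84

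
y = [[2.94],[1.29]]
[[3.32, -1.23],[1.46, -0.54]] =y @ [[1.13, -0.42]]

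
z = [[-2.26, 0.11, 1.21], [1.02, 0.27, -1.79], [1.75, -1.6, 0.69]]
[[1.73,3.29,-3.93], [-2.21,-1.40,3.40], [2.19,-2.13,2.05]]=z@[[-0.43, -1.58, 0.85], [-1.51, -0.48, -1.03], [0.76, -0.19, -1.57]]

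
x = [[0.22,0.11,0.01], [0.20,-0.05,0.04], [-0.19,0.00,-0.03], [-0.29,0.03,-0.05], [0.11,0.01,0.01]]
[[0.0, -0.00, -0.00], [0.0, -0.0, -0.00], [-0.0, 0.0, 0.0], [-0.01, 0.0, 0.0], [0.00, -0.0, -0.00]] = x @ [[0.02,-0.01,-0.01], [-0.01,0.01,0.00], [-0.01,0.00,0.0]]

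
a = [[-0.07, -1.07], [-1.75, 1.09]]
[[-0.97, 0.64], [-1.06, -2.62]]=a @ [[1.12, 1.08], [0.83, -0.67]]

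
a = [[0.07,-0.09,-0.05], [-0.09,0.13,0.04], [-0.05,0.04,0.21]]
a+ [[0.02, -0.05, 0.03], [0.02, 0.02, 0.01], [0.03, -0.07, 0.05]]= [[0.09,-0.14,-0.02], [-0.07,0.15,0.05], [-0.02,-0.03,0.26]]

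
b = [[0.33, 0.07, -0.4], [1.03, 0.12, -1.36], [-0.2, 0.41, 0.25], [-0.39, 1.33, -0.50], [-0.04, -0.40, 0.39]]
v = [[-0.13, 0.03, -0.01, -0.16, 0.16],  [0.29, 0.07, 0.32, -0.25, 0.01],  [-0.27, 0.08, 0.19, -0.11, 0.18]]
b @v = [[0.09, -0.02, -0.06, -0.03, -0.02], [0.27, -0.07, -0.23, -0.05, -0.08], [0.08, 0.04, 0.18, -0.1, 0.02], [0.57, 0.04, 0.33, -0.22, -0.14], [-0.22, 0.00, -0.05, 0.06, 0.06]]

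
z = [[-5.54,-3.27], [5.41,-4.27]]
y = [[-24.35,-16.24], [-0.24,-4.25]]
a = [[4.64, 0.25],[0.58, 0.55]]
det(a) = 2.41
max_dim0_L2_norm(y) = 24.35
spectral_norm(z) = 7.79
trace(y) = -28.60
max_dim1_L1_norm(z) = 9.68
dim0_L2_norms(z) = [7.74, 5.38]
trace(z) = -9.81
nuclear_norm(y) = 32.77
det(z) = 41.35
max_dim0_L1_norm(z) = 10.95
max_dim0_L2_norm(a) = 4.68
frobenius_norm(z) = 9.43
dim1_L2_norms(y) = [29.27, 4.26]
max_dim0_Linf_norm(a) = 4.64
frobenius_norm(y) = 29.58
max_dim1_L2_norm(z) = 6.89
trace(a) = 5.19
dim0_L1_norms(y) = [24.59, 20.49]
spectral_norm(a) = 4.69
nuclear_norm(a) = 5.20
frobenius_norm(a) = 4.71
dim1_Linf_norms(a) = [4.64, 0.58]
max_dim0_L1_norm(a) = 5.22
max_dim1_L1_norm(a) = 4.89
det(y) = 99.59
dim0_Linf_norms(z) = [5.54, 4.27]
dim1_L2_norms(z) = [6.43, 6.89]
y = a @ z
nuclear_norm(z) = 13.10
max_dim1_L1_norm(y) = 40.59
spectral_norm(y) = 29.38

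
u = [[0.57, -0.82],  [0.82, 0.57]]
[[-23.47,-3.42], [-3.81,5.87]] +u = [[-22.9, -4.24], [-2.99, 6.44]]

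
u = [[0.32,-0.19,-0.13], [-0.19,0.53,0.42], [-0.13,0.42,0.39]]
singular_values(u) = [0.97, 0.24, 0.03]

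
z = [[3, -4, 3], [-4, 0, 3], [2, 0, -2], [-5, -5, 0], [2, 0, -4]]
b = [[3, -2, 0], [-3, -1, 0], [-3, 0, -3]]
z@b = [[12, -2, -9], [-21, 8, -9], [12, -4, 6], [0, 15, 0], [18, -4, 12]]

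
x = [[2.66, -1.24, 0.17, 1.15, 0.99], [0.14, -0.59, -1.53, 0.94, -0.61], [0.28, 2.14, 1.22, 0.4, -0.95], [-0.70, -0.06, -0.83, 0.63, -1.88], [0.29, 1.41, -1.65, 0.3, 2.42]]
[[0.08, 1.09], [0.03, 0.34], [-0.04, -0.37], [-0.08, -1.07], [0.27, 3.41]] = x@[[-0.02, -0.20], [0.02, 0.27], [-0.02, -0.22], [0.07, 0.86], [0.08, 1.02]]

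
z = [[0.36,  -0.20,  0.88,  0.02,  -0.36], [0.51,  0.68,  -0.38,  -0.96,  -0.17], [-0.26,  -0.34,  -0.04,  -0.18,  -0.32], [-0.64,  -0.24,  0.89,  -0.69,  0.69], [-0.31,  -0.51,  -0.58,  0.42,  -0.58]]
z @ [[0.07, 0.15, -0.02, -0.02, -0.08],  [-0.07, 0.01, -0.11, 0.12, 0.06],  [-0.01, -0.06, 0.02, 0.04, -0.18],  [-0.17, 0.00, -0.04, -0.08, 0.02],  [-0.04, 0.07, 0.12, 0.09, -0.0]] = [[0.04, -0.03, -0.01, -0.03, -0.20],[0.16, 0.09, -0.07, 0.12, 0.05],[0.05, -0.06, 0.01, -0.05, 0.00],[0.05, -0.10, 0.17, 0.14, -0.14],[-0.03, -0.06, -0.04, -0.16, 0.11]]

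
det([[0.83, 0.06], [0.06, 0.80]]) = 0.660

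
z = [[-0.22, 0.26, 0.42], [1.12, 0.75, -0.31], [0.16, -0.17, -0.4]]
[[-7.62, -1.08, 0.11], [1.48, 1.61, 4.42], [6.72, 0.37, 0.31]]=z @ [[1.56, 5.68, -0.34], [-5.99, -4.91, 5.12], [-13.62, 3.44, -3.09]]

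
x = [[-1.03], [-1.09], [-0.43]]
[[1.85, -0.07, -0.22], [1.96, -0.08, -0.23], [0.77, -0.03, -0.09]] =x @ [[-1.80, 0.07, 0.21]]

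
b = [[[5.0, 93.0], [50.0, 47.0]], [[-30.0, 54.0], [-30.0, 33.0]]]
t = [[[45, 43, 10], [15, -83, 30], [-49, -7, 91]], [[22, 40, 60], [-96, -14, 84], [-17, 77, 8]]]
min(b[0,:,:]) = 5.0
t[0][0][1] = 43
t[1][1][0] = -96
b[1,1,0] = -30.0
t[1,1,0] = -96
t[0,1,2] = 30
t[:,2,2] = [91, 8]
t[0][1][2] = 30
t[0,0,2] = 10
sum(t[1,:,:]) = 164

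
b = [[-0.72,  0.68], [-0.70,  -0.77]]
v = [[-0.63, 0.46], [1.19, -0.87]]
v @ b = [[0.13, -0.78], [-0.25, 1.48]]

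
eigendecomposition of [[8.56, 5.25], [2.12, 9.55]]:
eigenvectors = [[-0.88, -0.81], [0.48, -0.59]]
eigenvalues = [5.68, 12.43]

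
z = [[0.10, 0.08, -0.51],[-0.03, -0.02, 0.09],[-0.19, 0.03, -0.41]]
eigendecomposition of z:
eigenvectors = [[0.61, 0.94, 0.12], [-0.1, -0.21, -0.98], [0.78, -0.28, -0.13]]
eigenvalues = [-0.56, 0.24, -0.0]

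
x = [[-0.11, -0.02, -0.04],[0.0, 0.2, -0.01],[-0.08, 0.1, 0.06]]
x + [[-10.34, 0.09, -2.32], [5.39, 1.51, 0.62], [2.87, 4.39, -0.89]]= [[-10.45, 0.07, -2.36], [5.39, 1.71, 0.61], [2.79, 4.49, -0.83]]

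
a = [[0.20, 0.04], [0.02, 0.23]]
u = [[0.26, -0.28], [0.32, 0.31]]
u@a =[[0.05, -0.05], [0.07, 0.08]]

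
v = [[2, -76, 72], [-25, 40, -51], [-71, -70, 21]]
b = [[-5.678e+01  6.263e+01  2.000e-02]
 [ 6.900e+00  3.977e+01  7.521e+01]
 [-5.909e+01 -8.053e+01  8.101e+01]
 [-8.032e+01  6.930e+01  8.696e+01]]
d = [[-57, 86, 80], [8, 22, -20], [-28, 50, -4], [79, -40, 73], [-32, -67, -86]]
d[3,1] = -40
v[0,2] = 72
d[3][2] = 73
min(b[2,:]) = -80.53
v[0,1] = -76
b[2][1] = -80.53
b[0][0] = -56.78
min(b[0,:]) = -56.78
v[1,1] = 40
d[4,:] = [-32, -67, -86]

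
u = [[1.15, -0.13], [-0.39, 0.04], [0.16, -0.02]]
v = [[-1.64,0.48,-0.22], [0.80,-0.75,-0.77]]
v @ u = [[-2.11,0.24], [1.09,-0.12]]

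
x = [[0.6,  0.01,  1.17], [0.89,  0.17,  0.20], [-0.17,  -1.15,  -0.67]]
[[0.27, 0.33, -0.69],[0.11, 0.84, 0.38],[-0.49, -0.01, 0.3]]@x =[[0.57,0.85,0.84], [0.75,-0.29,0.04], [-0.35,-0.35,-0.78]]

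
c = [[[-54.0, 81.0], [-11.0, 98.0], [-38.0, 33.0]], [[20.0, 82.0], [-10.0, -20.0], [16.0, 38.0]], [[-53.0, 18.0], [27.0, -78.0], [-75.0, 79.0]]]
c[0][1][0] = -11.0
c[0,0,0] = -54.0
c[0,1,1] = 98.0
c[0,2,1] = 33.0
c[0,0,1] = 81.0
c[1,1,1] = -20.0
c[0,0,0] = -54.0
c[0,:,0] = [-54.0, -11.0, -38.0]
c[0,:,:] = [[-54.0, 81.0], [-11.0, 98.0], [-38.0, 33.0]]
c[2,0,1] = 18.0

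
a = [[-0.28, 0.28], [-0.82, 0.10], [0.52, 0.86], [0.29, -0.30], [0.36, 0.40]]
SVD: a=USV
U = [[-0.04, -0.44],[-0.47, -0.66],[0.77, -0.39],[0.03, 0.46],[0.43, -0.1]]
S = [1.23, 0.9]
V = [[0.78,0.62], [0.62,-0.78]]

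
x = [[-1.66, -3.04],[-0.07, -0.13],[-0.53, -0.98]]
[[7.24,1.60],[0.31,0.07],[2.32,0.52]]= x@[[-2.24, 1.05],  [-1.16, -1.10]]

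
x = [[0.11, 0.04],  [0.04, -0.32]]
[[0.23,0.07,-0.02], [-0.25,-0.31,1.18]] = x @[[1.69, 0.27, 1.09], [1.0, 1.0, -3.55]]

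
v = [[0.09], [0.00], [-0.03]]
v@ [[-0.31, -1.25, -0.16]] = [[-0.03, -0.11, -0.01], [0.0, 0.00, 0.0], [0.01, 0.04, 0.00]]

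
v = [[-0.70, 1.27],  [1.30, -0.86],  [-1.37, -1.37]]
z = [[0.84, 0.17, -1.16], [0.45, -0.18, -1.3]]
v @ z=[[-0.02, -0.35, -0.84], [0.70, 0.38, -0.39], [-1.77, 0.01, 3.37]]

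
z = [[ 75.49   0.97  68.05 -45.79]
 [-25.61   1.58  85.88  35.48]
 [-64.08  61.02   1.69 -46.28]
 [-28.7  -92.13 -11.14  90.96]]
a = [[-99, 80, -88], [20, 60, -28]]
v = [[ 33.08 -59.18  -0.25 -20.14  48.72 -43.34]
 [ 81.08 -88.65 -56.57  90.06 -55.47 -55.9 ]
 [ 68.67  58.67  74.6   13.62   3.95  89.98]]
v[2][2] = 74.6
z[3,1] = -92.13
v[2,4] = 3.95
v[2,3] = 13.62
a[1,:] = [20, 60, -28]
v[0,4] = 48.72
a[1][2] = -28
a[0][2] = -88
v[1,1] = -88.65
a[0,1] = 80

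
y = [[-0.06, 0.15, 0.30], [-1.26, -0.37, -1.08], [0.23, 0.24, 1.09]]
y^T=[[-0.06, -1.26, 0.23], [0.15, -0.37, 0.24], [0.3, -1.08, 1.09]]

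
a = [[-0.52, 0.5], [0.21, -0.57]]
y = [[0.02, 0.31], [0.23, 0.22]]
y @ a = [[0.05, -0.17],[-0.07, -0.01]]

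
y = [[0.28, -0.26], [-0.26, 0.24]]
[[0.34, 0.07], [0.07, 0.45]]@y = [[0.08, -0.07], [-0.10, 0.09]]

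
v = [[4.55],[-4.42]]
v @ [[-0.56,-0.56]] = [[-2.55, -2.55], [2.48, 2.48]]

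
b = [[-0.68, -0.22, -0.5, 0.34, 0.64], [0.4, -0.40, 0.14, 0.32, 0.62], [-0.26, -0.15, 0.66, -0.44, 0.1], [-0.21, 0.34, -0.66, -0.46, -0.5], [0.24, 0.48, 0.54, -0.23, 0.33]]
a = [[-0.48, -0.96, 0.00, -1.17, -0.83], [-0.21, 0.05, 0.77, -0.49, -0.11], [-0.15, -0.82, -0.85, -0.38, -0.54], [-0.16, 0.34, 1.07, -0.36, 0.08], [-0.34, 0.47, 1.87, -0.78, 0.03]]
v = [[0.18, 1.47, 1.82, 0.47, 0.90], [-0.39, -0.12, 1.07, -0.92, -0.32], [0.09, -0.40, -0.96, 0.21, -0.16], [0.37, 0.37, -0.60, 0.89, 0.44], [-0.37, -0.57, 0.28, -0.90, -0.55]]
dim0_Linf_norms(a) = [0.48, 0.96, 1.87, 1.17, 0.83]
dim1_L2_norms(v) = [2.56, 1.5, 1.08, 1.27, 1.29]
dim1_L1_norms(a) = [3.44, 1.63, 2.74, 2.01, 3.49]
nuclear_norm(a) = 4.83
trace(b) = -0.55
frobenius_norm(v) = 3.64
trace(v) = -0.56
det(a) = 0.00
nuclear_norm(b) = 4.36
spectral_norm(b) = 1.37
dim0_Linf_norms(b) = [0.68, 0.48, 0.66, 0.46, 0.64]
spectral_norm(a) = 2.72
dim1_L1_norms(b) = [2.38, 1.88, 1.61, 2.17, 1.82]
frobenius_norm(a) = 3.44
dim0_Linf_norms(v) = [0.39, 1.47, 1.82, 0.92, 0.9]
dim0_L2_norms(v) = [0.68, 1.67, 2.41, 1.65, 1.2]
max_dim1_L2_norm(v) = 2.56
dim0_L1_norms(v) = [1.4, 2.93, 4.73, 3.39, 2.37]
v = b @ a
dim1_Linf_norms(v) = [1.82, 1.07, 0.96, 0.89, 0.9]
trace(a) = -1.61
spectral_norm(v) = 2.80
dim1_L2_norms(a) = [1.79, 0.94, 1.36, 1.19, 2.11]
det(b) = -0.25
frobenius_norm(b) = 2.15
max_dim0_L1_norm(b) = 2.5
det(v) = 0.00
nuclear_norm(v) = 5.13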